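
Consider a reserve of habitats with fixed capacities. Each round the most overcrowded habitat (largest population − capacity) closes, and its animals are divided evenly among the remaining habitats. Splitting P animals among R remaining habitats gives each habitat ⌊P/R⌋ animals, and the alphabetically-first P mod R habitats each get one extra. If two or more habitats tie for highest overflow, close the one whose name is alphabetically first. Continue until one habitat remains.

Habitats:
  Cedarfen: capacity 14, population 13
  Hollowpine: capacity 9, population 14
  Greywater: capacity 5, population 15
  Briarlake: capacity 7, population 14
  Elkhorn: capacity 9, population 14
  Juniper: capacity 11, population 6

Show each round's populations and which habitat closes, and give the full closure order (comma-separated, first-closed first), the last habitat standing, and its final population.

Closure order: Greywater, Briarlake, Elkhorn, Hollowpine, Cedarfen
Last habitat: Juniper with 76 animals

Round 1: Briarlake=14 Cedarfen=13 Elkhorn=14 Greywater=15 Hollowpine=14 Juniper=6 → close Greywater (overflow 10)
  15÷5 = 3 each, +1 to first 0
Round 2: Briarlake=17 Cedarfen=16 Elkhorn=17 Hollowpine=17 Juniper=9 → close Briarlake (overflow 10)
  17÷4 = 4 each, +1 to first 1
Round 3: Cedarfen=21 Elkhorn=21 Hollowpine=21 Juniper=13 → close Elkhorn (overflow 12)
  21÷3 = 7 each, +1 to first 0
Round 4: Cedarfen=28 Hollowpine=28 Juniper=20 → close Hollowpine (overflow 19)
  28÷2 = 14 each, +1 to first 0
Round 5: Cedarfen=42 Juniper=34 → close Cedarfen (overflow 28)
  42÷1 = 42 each, +1 to first 0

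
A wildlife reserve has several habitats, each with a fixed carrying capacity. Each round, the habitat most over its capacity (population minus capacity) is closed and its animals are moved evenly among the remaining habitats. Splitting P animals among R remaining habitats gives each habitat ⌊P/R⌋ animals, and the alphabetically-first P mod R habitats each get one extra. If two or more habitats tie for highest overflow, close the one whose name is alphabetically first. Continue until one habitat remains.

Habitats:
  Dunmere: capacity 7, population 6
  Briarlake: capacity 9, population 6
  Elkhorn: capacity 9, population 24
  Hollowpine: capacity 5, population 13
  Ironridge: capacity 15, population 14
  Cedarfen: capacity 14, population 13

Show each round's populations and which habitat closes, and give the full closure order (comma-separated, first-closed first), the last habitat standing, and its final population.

Round 1: Briarlake=6 Cedarfen=13 Dunmere=6 Elkhorn=24 Hollowpine=13 Ironridge=14 → close Elkhorn (overflow 15)
  24÷5 = 4 each, +1 to first 4
Round 2: Briarlake=11 Cedarfen=18 Dunmere=11 Hollowpine=18 Ironridge=18 → close Hollowpine (overflow 13)
  18÷4 = 4 each, +1 to first 2
Round 3: Briarlake=16 Cedarfen=23 Dunmere=15 Ironridge=22 → close Cedarfen (overflow 9)
  23÷3 = 7 each, +1 to first 2
Round 4: Briarlake=24 Dunmere=23 Ironridge=29 → close Dunmere (overflow 16)
  23÷2 = 11 each, +1 to first 1
Round 5: Briarlake=36 Ironridge=40 → close Briarlake (overflow 27)
  36÷1 = 36 each, +1 to first 0

Closure order: Elkhorn, Hollowpine, Cedarfen, Dunmere, Briarlake
Last habitat: Ironridge with 76 animals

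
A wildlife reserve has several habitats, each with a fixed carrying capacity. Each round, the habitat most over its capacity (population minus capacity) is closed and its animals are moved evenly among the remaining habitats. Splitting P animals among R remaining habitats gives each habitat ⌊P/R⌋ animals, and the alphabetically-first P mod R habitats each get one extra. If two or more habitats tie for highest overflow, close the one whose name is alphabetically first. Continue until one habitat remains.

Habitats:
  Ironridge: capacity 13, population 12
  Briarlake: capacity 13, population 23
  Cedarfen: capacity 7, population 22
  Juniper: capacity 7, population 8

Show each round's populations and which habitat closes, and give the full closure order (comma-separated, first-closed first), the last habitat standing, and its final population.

Round 1: Briarlake=23 Cedarfen=22 Ironridge=12 Juniper=8 → close Cedarfen (overflow 15)
  22÷3 = 7 each, +1 to first 1
Round 2: Briarlake=31 Ironridge=19 Juniper=15 → close Briarlake (overflow 18)
  31÷2 = 15 each, +1 to first 1
Round 3: Ironridge=35 Juniper=30 → close Juniper (overflow 23)
  30÷1 = 30 each, +1 to first 0

Closure order: Cedarfen, Briarlake, Juniper
Last habitat: Ironridge with 65 animals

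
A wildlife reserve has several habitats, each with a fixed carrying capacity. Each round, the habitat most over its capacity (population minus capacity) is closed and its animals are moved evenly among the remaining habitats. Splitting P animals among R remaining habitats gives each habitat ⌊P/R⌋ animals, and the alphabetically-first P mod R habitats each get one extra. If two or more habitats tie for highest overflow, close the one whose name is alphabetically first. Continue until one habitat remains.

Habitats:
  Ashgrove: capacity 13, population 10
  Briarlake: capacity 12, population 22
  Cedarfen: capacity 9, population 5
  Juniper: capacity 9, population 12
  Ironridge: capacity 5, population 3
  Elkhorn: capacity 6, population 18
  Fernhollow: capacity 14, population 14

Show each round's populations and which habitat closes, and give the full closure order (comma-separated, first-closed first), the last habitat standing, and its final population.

Closure order: Elkhorn, Briarlake, Juniper, Fernhollow, Ironridge, Ashgrove
Last habitat: Cedarfen with 84 animals

Round 1: Ashgrove=10 Briarlake=22 Cedarfen=5 Elkhorn=18 Fernhollow=14 Ironridge=3 Juniper=12 → close Elkhorn (overflow 12)
  18÷6 = 3 each, +1 to first 0
Round 2: Ashgrove=13 Briarlake=25 Cedarfen=8 Fernhollow=17 Ironridge=6 Juniper=15 → close Briarlake (overflow 13)
  25÷5 = 5 each, +1 to first 0
Round 3: Ashgrove=18 Cedarfen=13 Fernhollow=22 Ironridge=11 Juniper=20 → close Juniper (overflow 11)
  20÷4 = 5 each, +1 to first 0
Round 4: Ashgrove=23 Cedarfen=18 Fernhollow=27 Ironridge=16 → close Fernhollow (overflow 13)
  27÷3 = 9 each, +1 to first 0
Round 5: Ashgrove=32 Cedarfen=27 Ironridge=25 → close Ironridge (overflow 20)
  25÷2 = 12 each, +1 to first 1
Round 6: Ashgrove=45 Cedarfen=39 → close Ashgrove (overflow 32)
  45÷1 = 45 each, +1 to first 0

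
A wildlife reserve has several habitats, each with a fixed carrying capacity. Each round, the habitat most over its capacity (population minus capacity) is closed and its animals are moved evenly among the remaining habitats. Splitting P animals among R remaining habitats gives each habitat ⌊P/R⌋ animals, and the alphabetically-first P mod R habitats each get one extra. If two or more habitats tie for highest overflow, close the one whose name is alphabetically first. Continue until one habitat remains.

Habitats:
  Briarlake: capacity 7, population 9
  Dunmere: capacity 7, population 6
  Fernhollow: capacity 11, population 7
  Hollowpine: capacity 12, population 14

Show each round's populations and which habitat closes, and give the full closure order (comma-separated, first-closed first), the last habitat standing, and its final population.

Round 1: Briarlake=9 Dunmere=6 Fernhollow=7 Hollowpine=14 → close Briarlake (overflow 2)
  9÷3 = 3 each, +1 to first 0
Round 2: Dunmere=9 Fernhollow=10 Hollowpine=17 → close Hollowpine (overflow 5)
  17÷2 = 8 each, +1 to first 1
Round 3: Dunmere=18 Fernhollow=18 → close Dunmere (overflow 11)
  18÷1 = 18 each, +1 to first 0

Closure order: Briarlake, Hollowpine, Dunmere
Last habitat: Fernhollow with 36 animals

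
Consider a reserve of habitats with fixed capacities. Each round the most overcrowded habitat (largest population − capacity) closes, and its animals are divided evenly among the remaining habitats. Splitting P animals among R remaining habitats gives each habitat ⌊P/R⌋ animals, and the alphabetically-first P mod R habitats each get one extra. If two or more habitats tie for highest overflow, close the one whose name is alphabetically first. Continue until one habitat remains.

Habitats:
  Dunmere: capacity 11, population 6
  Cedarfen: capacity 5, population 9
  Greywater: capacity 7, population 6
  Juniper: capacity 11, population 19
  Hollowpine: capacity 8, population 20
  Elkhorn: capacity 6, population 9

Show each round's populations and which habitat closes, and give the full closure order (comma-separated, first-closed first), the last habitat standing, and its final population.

Closure order: Hollowpine, Juniper, Cedarfen, Elkhorn, Greywater
Last habitat: Dunmere with 69 animals

Round 1: Cedarfen=9 Dunmere=6 Elkhorn=9 Greywater=6 Hollowpine=20 Juniper=19 → close Hollowpine (overflow 12)
  20÷5 = 4 each, +1 to first 0
Round 2: Cedarfen=13 Dunmere=10 Elkhorn=13 Greywater=10 Juniper=23 → close Juniper (overflow 12)
  23÷4 = 5 each, +1 to first 3
Round 3: Cedarfen=19 Dunmere=16 Elkhorn=19 Greywater=15 → close Cedarfen (overflow 14)
  19÷3 = 6 each, +1 to first 1
Round 4: Dunmere=23 Elkhorn=25 Greywater=21 → close Elkhorn (overflow 19)
  25÷2 = 12 each, +1 to first 1
Round 5: Dunmere=36 Greywater=33 → close Greywater (overflow 26)
  33÷1 = 33 each, +1 to first 0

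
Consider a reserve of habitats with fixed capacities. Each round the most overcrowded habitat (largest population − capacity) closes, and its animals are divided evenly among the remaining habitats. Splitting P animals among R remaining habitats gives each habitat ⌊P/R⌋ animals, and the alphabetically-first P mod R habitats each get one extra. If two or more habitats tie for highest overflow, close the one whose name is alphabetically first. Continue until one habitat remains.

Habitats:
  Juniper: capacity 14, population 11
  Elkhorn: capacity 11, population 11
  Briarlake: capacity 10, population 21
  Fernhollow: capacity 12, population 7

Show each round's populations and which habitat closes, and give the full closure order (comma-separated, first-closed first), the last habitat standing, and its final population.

Closure order: Briarlake, Elkhorn, Juniper
Last habitat: Fernhollow with 50 animals

Round 1: Briarlake=21 Elkhorn=11 Fernhollow=7 Juniper=11 → close Briarlake (overflow 11)
  21÷3 = 7 each, +1 to first 0
Round 2: Elkhorn=18 Fernhollow=14 Juniper=18 → close Elkhorn (overflow 7)
  18÷2 = 9 each, +1 to first 0
Round 3: Fernhollow=23 Juniper=27 → close Juniper (overflow 13)
  27÷1 = 27 each, +1 to first 0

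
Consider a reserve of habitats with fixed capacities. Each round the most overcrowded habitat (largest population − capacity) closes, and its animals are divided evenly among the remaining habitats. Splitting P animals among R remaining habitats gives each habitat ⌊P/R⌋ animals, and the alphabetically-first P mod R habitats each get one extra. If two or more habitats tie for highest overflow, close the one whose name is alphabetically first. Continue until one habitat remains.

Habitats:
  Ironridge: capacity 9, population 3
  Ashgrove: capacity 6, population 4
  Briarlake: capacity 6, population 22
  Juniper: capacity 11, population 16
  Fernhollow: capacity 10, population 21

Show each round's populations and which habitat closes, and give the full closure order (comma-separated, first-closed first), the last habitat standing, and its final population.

Closure order: Briarlake, Fernhollow, Juniper, Ashgrove
Last habitat: Ironridge with 66 animals

Round 1: Ashgrove=4 Briarlake=22 Fernhollow=21 Ironridge=3 Juniper=16 → close Briarlake (overflow 16)
  22÷4 = 5 each, +1 to first 2
Round 2: Ashgrove=10 Fernhollow=27 Ironridge=8 Juniper=21 → close Fernhollow (overflow 17)
  27÷3 = 9 each, +1 to first 0
Round 3: Ashgrove=19 Ironridge=17 Juniper=30 → close Juniper (overflow 19)
  30÷2 = 15 each, +1 to first 0
Round 4: Ashgrove=34 Ironridge=32 → close Ashgrove (overflow 28)
  34÷1 = 34 each, +1 to first 0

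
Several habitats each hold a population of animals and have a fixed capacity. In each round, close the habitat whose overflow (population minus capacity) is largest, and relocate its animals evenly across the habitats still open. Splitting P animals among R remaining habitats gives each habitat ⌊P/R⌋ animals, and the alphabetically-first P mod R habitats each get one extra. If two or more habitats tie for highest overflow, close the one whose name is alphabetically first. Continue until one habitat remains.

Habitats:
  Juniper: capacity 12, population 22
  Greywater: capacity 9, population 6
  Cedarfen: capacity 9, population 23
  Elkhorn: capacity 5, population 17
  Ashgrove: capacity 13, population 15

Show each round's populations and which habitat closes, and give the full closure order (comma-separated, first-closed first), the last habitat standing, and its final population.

Round 1: Ashgrove=15 Cedarfen=23 Elkhorn=17 Greywater=6 Juniper=22 → close Cedarfen (overflow 14)
  23÷4 = 5 each, +1 to first 3
Round 2: Ashgrove=21 Elkhorn=23 Greywater=12 Juniper=27 → close Elkhorn (overflow 18)
  23÷3 = 7 each, +1 to first 2
Round 3: Ashgrove=29 Greywater=20 Juniper=34 → close Juniper (overflow 22)
  34÷2 = 17 each, +1 to first 0
Round 4: Ashgrove=46 Greywater=37 → close Ashgrove (overflow 33)
  46÷1 = 46 each, +1 to first 0

Closure order: Cedarfen, Elkhorn, Juniper, Ashgrove
Last habitat: Greywater with 83 animals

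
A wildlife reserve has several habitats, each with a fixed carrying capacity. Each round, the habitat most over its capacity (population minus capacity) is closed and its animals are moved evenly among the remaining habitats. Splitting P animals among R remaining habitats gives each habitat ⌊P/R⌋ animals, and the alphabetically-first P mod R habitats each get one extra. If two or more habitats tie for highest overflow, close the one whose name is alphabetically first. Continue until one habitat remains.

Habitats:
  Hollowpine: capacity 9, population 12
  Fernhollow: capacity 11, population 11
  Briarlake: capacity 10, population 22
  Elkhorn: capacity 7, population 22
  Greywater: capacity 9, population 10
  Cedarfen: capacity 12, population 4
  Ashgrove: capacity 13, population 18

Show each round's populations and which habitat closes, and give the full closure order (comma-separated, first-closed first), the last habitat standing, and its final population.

Closure order: Elkhorn, Briarlake, Ashgrove, Hollowpine, Fernhollow, Greywater
Last habitat: Cedarfen with 99 animals

Round 1: Ashgrove=18 Briarlake=22 Cedarfen=4 Elkhorn=22 Fernhollow=11 Greywater=10 Hollowpine=12 → close Elkhorn (overflow 15)
  22÷6 = 3 each, +1 to first 4
Round 2: Ashgrove=22 Briarlake=26 Cedarfen=8 Fernhollow=15 Greywater=13 Hollowpine=15 → close Briarlake (overflow 16)
  26÷5 = 5 each, +1 to first 1
Round 3: Ashgrove=28 Cedarfen=13 Fernhollow=20 Greywater=18 Hollowpine=20 → close Ashgrove (overflow 15)
  28÷4 = 7 each, +1 to first 0
Round 4: Cedarfen=20 Fernhollow=27 Greywater=25 Hollowpine=27 → close Hollowpine (overflow 18)
  27÷3 = 9 each, +1 to first 0
Round 5: Cedarfen=29 Fernhollow=36 Greywater=34 → close Fernhollow (overflow 25)
  36÷2 = 18 each, +1 to first 0
Round 6: Cedarfen=47 Greywater=52 → close Greywater (overflow 43)
  52÷1 = 52 each, +1 to first 0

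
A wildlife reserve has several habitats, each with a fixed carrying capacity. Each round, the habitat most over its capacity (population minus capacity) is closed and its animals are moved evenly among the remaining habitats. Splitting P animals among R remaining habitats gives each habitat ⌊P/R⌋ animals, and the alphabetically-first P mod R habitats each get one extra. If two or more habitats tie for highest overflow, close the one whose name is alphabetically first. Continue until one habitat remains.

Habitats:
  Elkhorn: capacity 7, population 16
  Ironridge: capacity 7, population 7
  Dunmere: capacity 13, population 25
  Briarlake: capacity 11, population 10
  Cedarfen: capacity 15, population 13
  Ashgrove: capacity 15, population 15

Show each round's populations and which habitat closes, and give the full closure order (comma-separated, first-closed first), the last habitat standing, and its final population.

Closure order: Dunmere, Elkhorn, Ashgrove, Briarlake, Cedarfen
Last habitat: Ironridge with 86 animals

Round 1: Ashgrove=15 Briarlake=10 Cedarfen=13 Dunmere=25 Elkhorn=16 Ironridge=7 → close Dunmere (overflow 12)
  25÷5 = 5 each, +1 to first 0
Round 2: Ashgrove=20 Briarlake=15 Cedarfen=18 Elkhorn=21 Ironridge=12 → close Elkhorn (overflow 14)
  21÷4 = 5 each, +1 to first 1
Round 3: Ashgrove=26 Briarlake=20 Cedarfen=23 Ironridge=17 → close Ashgrove (overflow 11)
  26÷3 = 8 each, +1 to first 2
Round 4: Briarlake=29 Cedarfen=32 Ironridge=25 → close Briarlake (overflow 18)
  29÷2 = 14 each, +1 to first 1
Round 5: Cedarfen=47 Ironridge=39 → close Cedarfen (overflow 32)
  47÷1 = 47 each, +1 to first 0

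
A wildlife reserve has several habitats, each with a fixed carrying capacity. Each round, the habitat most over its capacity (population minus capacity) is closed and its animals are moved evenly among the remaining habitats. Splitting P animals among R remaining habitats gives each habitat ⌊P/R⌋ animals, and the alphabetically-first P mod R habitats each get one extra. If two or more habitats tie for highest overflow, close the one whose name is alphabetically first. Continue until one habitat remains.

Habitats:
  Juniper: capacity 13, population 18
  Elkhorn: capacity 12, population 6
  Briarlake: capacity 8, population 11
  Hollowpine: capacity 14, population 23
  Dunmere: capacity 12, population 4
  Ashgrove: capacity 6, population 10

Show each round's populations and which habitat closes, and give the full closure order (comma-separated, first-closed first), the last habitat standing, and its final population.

Closure order: Hollowpine, Ashgrove, Briarlake, Juniper, Dunmere
Last habitat: Elkhorn with 72 animals

Round 1: Ashgrove=10 Briarlake=11 Dunmere=4 Elkhorn=6 Hollowpine=23 Juniper=18 → close Hollowpine (overflow 9)
  23÷5 = 4 each, +1 to first 3
Round 2: Ashgrove=15 Briarlake=16 Dunmere=9 Elkhorn=10 Juniper=22 → close Ashgrove (overflow 9)
  15÷4 = 3 each, +1 to first 3
Round 3: Briarlake=20 Dunmere=13 Elkhorn=14 Juniper=25 → close Briarlake (overflow 12)
  20÷3 = 6 each, +1 to first 2
Round 4: Dunmere=20 Elkhorn=21 Juniper=31 → close Juniper (overflow 18)
  31÷2 = 15 each, +1 to first 1
Round 5: Dunmere=36 Elkhorn=36 → close Dunmere (overflow 24)
  36÷1 = 36 each, +1 to first 0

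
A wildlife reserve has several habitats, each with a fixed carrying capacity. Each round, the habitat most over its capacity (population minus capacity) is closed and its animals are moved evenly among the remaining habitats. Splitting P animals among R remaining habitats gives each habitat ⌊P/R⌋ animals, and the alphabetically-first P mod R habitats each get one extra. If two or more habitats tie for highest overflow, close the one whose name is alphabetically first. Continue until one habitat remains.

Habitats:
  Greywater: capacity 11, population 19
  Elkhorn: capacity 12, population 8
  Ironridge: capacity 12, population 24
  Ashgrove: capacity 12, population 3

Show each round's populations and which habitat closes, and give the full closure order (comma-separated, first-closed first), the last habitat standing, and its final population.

Closure order: Ironridge, Greywater, Elkhorn
Last habitat: Ashgrove with 54 animals

Round 1: Ashgrove=3 Elkhorn=8 Greywater=19 Ironridge=24 → close Ironridge (overflow 12)
  24÷3 = 8 each, +1 to first 0
Round 2: Ashgrove=11 Elkhorn=16 Greywater=27 → close Greywater (overflow 16)
  27÷2 = 13 each, +1 to first 1
Round 3: Ashgrove=25 Elkhorn=29 → close Elkhorn (overflow 17)
  29÷1 = 29 each, +1 to first 0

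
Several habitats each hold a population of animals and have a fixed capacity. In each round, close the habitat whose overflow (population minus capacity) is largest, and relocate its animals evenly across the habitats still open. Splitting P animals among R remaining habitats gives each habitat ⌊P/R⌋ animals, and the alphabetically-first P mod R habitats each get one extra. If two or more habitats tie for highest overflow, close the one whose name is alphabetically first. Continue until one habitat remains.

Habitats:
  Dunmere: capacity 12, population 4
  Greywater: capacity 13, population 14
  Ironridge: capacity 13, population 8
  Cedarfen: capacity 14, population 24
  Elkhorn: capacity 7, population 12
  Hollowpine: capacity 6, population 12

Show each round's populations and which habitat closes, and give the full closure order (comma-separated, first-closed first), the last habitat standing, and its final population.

Round 1: Cedarfen=24 Dunmere=4 Elkhorn=12 Greywater=14 Hollowpine=12 Ironridge=8 → close Cedarfen (overflow 10)
  24÷5 = 4 each, +1 to first 4
Round 2: Dunmere=9 Elkhorn=17 Greywater=19 Hollowpine=17 Ironridge=12 → close Hollowpine (overflow 11)
  17÷4 = 4 each, +1 to first 1
Round 3: Dunmere=14 Elkhorn=21 Greywater=23 Ironridge=16 → close Elkhorn (overflow 14)
  21÷3 = 7 each, +1 to first 0
Round 4: Dunmere=21 Greywater=30 Ironridge=23 → close Greywater (overflow 17)
  30÷2 = 15 each, +1 to first 0
Round 5: Dunmere=36 Ironridge=38 → close Ironridge (overflow 25)
  38÷1 = 38 each, +1 to first 0

Closure order: Cedarfen, Hollowpine, Elkhorn, Greywater, Ironridge
Last habitat: Dunmere with 74 animals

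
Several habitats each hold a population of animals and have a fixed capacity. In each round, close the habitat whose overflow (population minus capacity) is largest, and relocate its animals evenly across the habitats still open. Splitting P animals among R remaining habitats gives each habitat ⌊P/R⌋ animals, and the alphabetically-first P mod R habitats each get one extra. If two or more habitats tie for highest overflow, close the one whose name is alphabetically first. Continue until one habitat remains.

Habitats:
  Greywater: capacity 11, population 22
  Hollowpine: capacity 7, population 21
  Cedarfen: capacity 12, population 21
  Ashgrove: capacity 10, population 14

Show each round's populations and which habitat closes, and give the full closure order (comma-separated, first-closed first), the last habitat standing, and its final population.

Round 1: Ashgrove=14 Cedarfen=21 Greywater=22 Hollowpine=21 → close Hollowpine (overflow 14)
  21÷3 = 7 each, +1 to first 0
Round 2: Ashgrove=21 Cedarfen=28 Greywater=29 → close Greywater (overflow 18)
  29÷2 = 14 each, +1 to first 1
Round 3: Ashgrove=36 Cedarfen=42 → close Cedarfen (overflow 30)
  42÷1 = 42 each, +1 to first 0

Closure order: Hollowpine, Greywater, Cedarfen
Last habitat: Ashgrove with 78 animals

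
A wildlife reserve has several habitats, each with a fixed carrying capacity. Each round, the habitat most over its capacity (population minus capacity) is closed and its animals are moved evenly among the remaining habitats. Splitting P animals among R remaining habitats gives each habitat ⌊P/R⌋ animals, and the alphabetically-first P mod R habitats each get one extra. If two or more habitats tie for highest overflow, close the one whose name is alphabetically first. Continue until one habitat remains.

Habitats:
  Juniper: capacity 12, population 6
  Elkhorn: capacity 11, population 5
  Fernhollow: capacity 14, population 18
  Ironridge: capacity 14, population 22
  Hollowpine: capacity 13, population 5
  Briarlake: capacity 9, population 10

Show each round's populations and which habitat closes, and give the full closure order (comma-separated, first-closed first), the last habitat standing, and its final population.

Closure order: Ironridge, Fernhollow, Briarlake, Elkhorn, Juniper
Last habitat: Hollowpine with 66 animals

Round 1: Briarlake=10 Elkhorn=5 Fernhollow=18 Hollowpine=5 Ironridge=22 Juniper=6 → close Ironridge (overflow 8)
  22÷5 = 4 each, +1 to first 2
Round 2: Briarlake=15 Elkhorn=10 Fernhollow=22 Hollowpine=9 Juniper=10 → close Fernhollow (overflow 8)
  22÷4 = 5 each, +1 to first 2
Round 3: Briarlake=21 Elkhorn=16 Hollowpine=14 Juniper=15 → close Briarlake (overflow 12)
  21÷3 = 7 each, +1 to first 0
Round 4: Elkhorn=23 Hollowpine=21 Juniper=22 → close Elkhorn (overflow 12)
  23÷2 = 11 each, +1 to first 1
Round 5: Hollowpine=33 Juniper=33 → close Juniper (overflow 21)
  33÷1 = 33 each, +1 to first 0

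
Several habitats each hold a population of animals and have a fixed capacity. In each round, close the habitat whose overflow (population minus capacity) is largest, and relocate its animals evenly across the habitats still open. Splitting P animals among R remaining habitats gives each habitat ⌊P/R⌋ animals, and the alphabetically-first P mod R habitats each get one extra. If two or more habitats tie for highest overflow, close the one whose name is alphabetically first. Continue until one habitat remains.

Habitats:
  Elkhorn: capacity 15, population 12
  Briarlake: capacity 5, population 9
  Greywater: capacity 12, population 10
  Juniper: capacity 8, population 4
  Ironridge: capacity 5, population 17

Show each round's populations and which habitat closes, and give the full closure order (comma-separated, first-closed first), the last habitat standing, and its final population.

Round 1: Briarlake=9 Elkhorn=12 Greywater=10 Ironridge=17 Juniper=4 → close Ironridge (overflow 12)
  17÷4 = 4 each, +1 to first 1
Round 2: Briarlake=14 Elkhorn=16 Greywater=14 Juniper=8 → close Briarlake (overflow 9)
  14÷3 = 4 each, +1 to first 2
Round 3: Elkhorn=21 Greywater=19 Juniper=12 → close Greywater (overflow 7)
  19÷2 = 9 each, +1 to first 1
Round 4: Elkhorn=31 Juniper=21 → close Elkhorn (overflow 16)
  31÷1 = 31 each, +1 to first 0

Closure order: Ironridge, Briarlake, Greywater, Elkhorn
Last habitat: Juniper with 52 animals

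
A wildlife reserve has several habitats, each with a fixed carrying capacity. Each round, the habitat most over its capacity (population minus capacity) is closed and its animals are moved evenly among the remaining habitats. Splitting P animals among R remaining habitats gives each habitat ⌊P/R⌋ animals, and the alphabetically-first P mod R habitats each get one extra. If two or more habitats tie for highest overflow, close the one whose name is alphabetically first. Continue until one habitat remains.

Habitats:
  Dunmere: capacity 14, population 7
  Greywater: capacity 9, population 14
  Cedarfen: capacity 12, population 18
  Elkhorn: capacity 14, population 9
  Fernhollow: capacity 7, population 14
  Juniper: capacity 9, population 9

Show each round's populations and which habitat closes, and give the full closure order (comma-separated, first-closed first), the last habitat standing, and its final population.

Round 1: Cedarfen=18 Dunmere=7 Elkhorn=9 Fernhollow=14 Greywater=14 Juniper=9 → close Fernhollow (overflow 7)
  14÷5 = 2 each, +1 to first 4
Round 2: Cedarfen=21 Dunmere=10 Elkhorn=12 Greywater=17 Juniper=11 → close Cedarfen (overflow 9)
  21÷4 = 5 each, +1 to first 1
Round 3: Dunmere=16 Elkhorn=17 Greywater=22 Juniper=16 → close Greywater (overflow 13)
  22÷3 = 7 each, +1 to first 1
Round 4: Dunmere=24 Elkhorn=24 Juniper=23 → close Juniper (overflow 14)
  23÷2 = 11 each, +1 to first 1
Round 5: Dunmere=36 Elkhorn=35 → close Dunmere (overflow 22)
  36÷1 = 36 each, +1 to first 0

Closure order: Fernhollow, Cedarfen, Greywater, Juniper, Dunmere
Last habitat: Elkhorn with 71 animals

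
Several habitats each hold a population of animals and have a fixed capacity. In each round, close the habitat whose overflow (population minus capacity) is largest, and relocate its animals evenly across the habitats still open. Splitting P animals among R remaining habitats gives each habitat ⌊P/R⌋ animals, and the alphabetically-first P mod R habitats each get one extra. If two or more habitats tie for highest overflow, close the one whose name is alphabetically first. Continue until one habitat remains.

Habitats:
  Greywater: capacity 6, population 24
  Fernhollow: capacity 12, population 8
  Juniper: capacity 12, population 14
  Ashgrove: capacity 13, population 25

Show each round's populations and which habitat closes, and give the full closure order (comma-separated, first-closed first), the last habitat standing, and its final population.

Round 1: Ashgrove=25 Fernhollow=8 Greywater=24 Juniper=14 → close Greywater (overflow 18)
  24÷3 = 8 each, +1 to first 0
Round 2: Ashgrove=33 Fernhollow=16 Juniper=22 → close Ashgrove (overflow 20)
  33÷2 = 16 each, +1 to first 1
Round 3: Fernhollow=33 Juniper=38 → close Juniper (overflow 26)
  38÷1 = 38 each, +1 to first 0

Closure order: Greywater, Ashgrove, Juniper
Last habitat: Fernhollow with 71 animals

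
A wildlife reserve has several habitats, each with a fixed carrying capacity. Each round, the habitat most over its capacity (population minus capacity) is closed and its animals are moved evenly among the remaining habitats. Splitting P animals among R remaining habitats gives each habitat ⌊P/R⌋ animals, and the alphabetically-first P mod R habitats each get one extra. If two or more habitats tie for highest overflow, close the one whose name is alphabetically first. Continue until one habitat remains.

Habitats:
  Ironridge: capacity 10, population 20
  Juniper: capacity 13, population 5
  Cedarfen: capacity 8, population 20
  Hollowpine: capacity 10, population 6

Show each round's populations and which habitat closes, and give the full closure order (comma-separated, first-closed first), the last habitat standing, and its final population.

Round 1: Cedarfen=20 Hollowpine=6 Ironridge=20 Juniper=5 → close Cedarfen (overflow 12)
  20÷3 = 6 each, +1 to first 2
Round 2: Hollowpine=13 Ironridge=27 Juniper=11 → close Ironridge (overflow 17)
  27÷2 = 13 each, +1 to first 1
Round 3: Hollowpine=27 Juniper=24 → close Hollowpine (overflow 17)
  27÷1 = 27 each, +1 to first 0

Closure order: Cedarfen, Ironridge, Hollowpine
Last habitat: Juniper with 51 animals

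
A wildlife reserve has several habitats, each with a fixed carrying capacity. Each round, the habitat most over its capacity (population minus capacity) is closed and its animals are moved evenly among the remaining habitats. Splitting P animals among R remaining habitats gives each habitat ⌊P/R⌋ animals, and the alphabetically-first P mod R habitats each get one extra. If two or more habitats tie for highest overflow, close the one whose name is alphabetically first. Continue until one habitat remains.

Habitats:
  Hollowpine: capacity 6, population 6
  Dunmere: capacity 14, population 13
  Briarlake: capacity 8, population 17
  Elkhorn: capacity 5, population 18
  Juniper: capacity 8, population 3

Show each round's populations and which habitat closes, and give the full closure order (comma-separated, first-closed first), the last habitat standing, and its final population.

Round 1: Briarlake=17 Dunmere=13 Elkhorn=18 Hollowpine=6 Juniper=3 → close Elkhorn (overflow 13)
  18÷4 = 4 each, +1 to first 2
Round 2: Briarlake=22 Dunmere=18 Hollowpine=10 Juniper=7 → close Briarlake (overflow 14)
  22÷3 = 7 each, +1 to first 1
Round 3: Dunmere=26 Hollowpine=17 Juniper=14 → close Dunmere (overflow 12)
  26÷2 = 13 each, +1 to first 0
Round 4: Hollowpine=30 Juniper=27 → close Hollowpine (overflow 24)
  30÷1 = 30 each, +1 to first 0

Closure order: Elkhorn, Briarlake, Dunmere, Hollowpine
Last habitat: Juniper with 57 animals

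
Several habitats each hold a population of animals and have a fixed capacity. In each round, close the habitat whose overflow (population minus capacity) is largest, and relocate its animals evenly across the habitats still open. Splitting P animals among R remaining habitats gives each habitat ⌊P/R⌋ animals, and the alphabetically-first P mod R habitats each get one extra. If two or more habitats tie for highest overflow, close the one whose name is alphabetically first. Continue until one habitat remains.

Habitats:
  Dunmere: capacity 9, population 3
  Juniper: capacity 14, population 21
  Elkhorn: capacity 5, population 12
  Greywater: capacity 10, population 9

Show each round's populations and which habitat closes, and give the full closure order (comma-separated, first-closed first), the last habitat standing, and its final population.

Round 1: Dunmere=3 Elkhorn=12 Greywater=9 Juniper=21 → close Elkhorn (overflow 7)
  12÷3 = 4 each, +1 to first 0
Round 2: Dunmere=7 Greywater=13 Juniper=25 → close Juniper (overflow 11)
  25÷2 = 12 each, +1 to first 1
Round 3: Dunmere=20 Greywater=25 → close Greywater (overflow 15)
  25÷1 = 25 each, +1 to first 0

Closure order: Elkhorn, Juniper, Greywater
Last habitat: Dunmere with 45 animals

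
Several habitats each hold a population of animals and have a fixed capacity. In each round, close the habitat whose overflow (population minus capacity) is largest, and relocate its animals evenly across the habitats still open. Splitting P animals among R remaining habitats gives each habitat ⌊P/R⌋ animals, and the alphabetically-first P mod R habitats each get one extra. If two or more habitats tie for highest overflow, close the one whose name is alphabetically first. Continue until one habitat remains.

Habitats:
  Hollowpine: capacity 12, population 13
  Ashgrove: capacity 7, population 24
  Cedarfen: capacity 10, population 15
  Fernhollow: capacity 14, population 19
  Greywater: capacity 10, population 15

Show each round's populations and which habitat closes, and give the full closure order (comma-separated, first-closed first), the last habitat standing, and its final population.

Closure order: Ashgrove, Cedarfen, Fernhollow, Greywater
Last habitat: Hollowpine with 86 animals

Round 1: Ashgrove=24 Cedarfen=15 Fernhollow=19 Greywater=15 Hollowpine=13 → close Ashgrove (overflow 17)
  24÷4 = 6 each, +1 to first 0
Round 2: Cedarfen=21 Fernhollow=25 Greywater=21 Hollowpine=19 → close Cedarfen (overflow 11)
  21÷3 = 7 each, +1 to first 0
Round 3: Fernhollow=32 Greywater=28 Hollowpine=26 → close Fernhollow (overflow 18)
  32÷2 = 16 each, +1 to first 0
Round 4: Greywater=44 Hollowpine=42 → close Greywater (overflow 34)
  44÷1 = 44 each, +1 to first 0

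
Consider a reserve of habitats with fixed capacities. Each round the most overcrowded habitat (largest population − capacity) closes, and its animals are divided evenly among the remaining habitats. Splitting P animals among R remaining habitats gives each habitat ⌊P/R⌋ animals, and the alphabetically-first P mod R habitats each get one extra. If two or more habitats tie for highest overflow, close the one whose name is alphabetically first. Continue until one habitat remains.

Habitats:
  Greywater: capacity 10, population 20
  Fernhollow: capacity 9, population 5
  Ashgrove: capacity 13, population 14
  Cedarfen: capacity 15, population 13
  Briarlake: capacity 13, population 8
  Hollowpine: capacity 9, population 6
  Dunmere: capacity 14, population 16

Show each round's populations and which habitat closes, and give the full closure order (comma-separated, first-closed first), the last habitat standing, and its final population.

Round 1: Ashgrove=14 Briarlake=8 Cedarfen=13 Dunmere=16 Fernhollow=5 Greywater=20 Hollowpine=6 → close Greywater (overflow 10)
  20÷6 = 3 each, +1 to first 2
Round 2: Ashgrove=18 Briarlake=12 Cedarfen=16 Dunmere=19 Fernhollow=8 Hollowpine=9 → close Ashgrove (overflow 5)
  18÷5 = 3 each, +1 to first 3
Round 3: Briarlake=16 Cedarfen=20 Dunmere=23 Fernhollow=11 Hollowpine=12 → close Dunmere (overflow 9)
  23÷4 = 5 each, +1 to first 3
Round 4: Briarlake=22 Cedarfen=26 Fernhollow=17 Hollowpine=17 → close Cedarfen (overflow 11)
  26÷3 = 8 each, +1 to first 2
Round 5: Briarlake=31 Fernhollow=26 Hollowpine=25 → close Briarlake (overflow 18)
  31÷2 = 15 each, +1 to first 1
Round 6: Fernhollow=42 Hollowpine=40 → close Fernhollow (overflow 33)
  42÷1 = 42 each, +1 to first 0

Closure order: Greywater, Ashgrove, Dunmere, Cedarfen, Briarlake, Fernhollow
Last habitat: Hollowpine with 82 animals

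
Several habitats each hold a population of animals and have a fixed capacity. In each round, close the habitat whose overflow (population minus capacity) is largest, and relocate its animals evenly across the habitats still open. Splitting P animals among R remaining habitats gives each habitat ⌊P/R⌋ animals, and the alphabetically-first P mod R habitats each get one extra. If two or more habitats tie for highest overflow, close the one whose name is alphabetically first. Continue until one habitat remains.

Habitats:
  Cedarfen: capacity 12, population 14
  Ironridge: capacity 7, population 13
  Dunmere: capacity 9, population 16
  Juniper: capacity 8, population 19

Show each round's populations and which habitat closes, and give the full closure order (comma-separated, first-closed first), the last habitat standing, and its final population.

Round 1: Cedarfen=14 Dunmere=16 Ironridge=13 Juniper=19 → close Juniper (overflow 11)
  19÷3 = 6 each, +1 to first 1
Round 2: Cedarfen=21 Dunmere=22 Ironridge=19 → close Dunmere (overflow 13)
  22÷2 = 11 each, +1 to first 0
Round 3: Cedarfen=32 Ironridge=30 → close Ironridge (overflow 23)
  30÷1 = 30 each, +1 to first 0

Closure order: Juniper, Dunmere, Ironridge
Last habitat: Cedarfen with 62 animals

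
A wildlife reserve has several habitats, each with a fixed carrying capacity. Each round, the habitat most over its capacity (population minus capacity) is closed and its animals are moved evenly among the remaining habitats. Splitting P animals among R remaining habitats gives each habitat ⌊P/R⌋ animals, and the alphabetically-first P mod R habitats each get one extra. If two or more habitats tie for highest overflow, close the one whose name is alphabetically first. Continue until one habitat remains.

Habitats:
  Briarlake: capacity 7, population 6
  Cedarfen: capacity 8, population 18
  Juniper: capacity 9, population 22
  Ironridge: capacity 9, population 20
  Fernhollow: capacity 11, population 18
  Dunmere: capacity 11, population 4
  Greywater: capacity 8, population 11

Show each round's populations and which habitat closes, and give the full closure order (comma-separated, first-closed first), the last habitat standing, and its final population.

Closure order: Juniper, Cedarfen, Ironridge, Fernhollow, Greywater, Briarlake
Last habitat: Dunmere with 99 animals

Round 1: Briarlake=6 Cedarfen=18 Dunmere=4 Fernhollow=18 Greywater=11 Ironridge=20 Juniper=22 → close Juniper (overflow 13)
  22÷6 = 3 each, +1 to first 4
Round 2: Briarlake=10 Cedarfen=22 Dunmere=8 Fernhollow=22 Greywater=14 Ironridge=23 → close Cedarfen (overflow 14)
  22÷5 = 4 each, +1 to first 2
Round 3: Briarlake=15 Dunmere=13 Fernhollow=26 Greywater=18 Ironridge=27 → close Ironridge (overflow 18)
  27÷4 = 6 each, +1 to first 3
Round 4: Briarlake=22 Dunmere=20 Fernhollow=33 Greywater=24 → close Fernhollow (overflow 22)
  33÷3 = 11 each, +1 to first 0
Round 5: Briarlake=33 Dunmere=31 Greywater=35 → close Greywater (overflow 27)
  35÷2 = 17 each, +1 to first 1
Round 6: Briarlake=51 Dunmere=48 → close Briarlake (overflow 44)
  51÷1 = 51 each, +1 to first 0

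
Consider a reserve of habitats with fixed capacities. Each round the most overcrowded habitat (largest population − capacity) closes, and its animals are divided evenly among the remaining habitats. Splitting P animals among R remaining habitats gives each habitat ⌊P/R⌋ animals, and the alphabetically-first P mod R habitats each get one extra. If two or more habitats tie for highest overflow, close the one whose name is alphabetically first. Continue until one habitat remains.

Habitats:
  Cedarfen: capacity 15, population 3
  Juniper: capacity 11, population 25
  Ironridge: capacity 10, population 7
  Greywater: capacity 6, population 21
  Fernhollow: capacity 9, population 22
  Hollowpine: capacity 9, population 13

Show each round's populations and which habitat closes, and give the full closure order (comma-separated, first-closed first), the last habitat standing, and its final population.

Closure order: Greywater, Juniper, Fernhollow, Hollowpine, Ironridge
Last habitat: Cedarfen with 91 animals

Round 1: Cedarfen=3 Fernhollow=22 Greywater=21 Hollowpine=13 Ironridge=7 Juniper=25 → close Greywater (overflow 15)
  21÷5 = 4 each, +1 to first 1
Round 2: Cedarfen=8 Fernhollow=26 Hollowpine=17 Ironridge=11 Juniper=29 → close Juniper (overflow 18)
  29÷4 = 7 each, +1 to first 1
Round 3: Cedarfen=16 Fernhollow=33 Hollowpine=24 Ironridge=18 → close Fernhollow (overflow 24)
  33÷3 = 11 each, +1 to first 0
Round 4: Cedarfen=27 Hollowpine=35 Ironridge=29 → close Hollowpine (overflow 26)
  35÷2 = 17 each, +1 to first 1
Round 5: Cedarfen=45 Ironridge=46 → close Ironridge (overflow 36)
  46÷1 = 46 each, +1 to first 0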